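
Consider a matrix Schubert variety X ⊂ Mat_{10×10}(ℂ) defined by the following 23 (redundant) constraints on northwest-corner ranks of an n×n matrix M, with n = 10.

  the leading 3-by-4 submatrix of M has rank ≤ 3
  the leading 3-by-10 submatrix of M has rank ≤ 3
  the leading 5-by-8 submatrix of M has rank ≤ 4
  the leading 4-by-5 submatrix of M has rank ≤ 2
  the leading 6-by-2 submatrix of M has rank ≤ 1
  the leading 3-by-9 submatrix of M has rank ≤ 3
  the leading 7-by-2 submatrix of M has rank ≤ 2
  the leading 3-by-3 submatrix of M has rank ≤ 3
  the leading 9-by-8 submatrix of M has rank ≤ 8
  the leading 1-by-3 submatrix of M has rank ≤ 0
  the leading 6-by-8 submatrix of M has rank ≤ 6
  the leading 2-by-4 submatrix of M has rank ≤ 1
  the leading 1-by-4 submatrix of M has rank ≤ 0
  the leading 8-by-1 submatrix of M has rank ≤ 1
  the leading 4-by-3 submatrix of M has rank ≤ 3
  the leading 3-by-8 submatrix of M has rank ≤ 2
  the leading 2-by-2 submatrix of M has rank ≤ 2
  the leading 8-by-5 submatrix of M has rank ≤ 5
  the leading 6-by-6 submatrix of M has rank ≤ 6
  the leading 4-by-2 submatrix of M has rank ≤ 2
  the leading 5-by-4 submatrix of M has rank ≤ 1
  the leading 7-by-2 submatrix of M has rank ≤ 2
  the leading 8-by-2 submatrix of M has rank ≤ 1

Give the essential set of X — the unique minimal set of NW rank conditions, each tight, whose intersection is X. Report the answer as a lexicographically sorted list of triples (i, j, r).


Rank table r_w(10×10) implied by the 23 constraints:

  row 1: 0 | 0 | 0 | 0 | 1 | 1 | 1 | 1 | 1 | 1
  row 2: 1 | 1 | 1 | 1 | 2 | 2 | 2 | 2 | 2 | 2
  row 3: 1 | 1 | 1 | 1 | 2 | 2 | 2 | 2 | 3 | 3
  row 4: 1 | 1 | 1 | 1 | 2 | 3 | 3 | 3 | 4 | 4
  row 5: 1 | 1 | 1 | 1 | 2 | 3 | 4 | 4 | 5 | 5
  row 6: 1 | 1 | 2 | 2 | 3 | 4 | 5 | 5 | 6 | 6
  row 7: 1 | 1 | 2 | 3 | 4 | 5 | 6 | 6 | 7 | 7
  row 8: 1 | 1 | 2 | 3 | 4 | 5 | 6 | 7 | 8 | 8
  row 9: 1 | 2 | 3 | 4 | 5 | 6 | 7 | 8 | 9 | 9
  row 10: 1 | 2 | 3 | 4 | 5 | 6 | 7 | 8 | 9 | 10

second differences of R give the permutation w = (5, 1, 9, 6, 7, 3, 4, 8, 2, 10).

Fulton essential set (4 of the 19 Rothe cells):

[(1, 4, 0), (3, 8, 2), (5, 4, 1), (8, 2, 1)]


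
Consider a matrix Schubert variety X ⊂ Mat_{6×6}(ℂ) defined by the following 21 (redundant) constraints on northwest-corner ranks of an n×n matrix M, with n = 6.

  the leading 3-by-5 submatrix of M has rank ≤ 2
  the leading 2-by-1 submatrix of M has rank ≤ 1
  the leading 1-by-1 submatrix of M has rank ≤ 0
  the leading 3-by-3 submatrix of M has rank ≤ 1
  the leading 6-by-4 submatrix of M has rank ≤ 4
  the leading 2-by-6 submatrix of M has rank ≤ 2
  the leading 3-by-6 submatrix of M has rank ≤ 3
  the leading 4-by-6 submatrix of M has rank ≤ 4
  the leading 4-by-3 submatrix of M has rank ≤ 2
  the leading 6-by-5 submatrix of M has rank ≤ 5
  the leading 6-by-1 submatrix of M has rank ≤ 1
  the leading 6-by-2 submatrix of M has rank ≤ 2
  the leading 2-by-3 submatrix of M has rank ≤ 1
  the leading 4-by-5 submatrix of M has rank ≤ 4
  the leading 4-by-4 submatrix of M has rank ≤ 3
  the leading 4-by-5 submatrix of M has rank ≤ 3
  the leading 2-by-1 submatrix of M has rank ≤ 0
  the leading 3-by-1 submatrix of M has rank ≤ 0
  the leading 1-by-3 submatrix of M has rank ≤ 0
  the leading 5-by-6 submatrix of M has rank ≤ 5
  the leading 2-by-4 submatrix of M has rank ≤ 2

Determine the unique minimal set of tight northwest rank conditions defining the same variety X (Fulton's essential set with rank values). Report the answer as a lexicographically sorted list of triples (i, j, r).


Reconstructing r_w from the 21 given conditions:

  R[1]: 0  0  0  1  1  1
  R[2]: 0  1  1  2  2  2
  R[3]: 0  1  1  2  2  3
  R[4]: 1  2  2  3  3  4
  R[5]: 1  2  3  4  4  5
  R[6]: 1  2  3  4  5  6

so w = (4, 2, 6, 1, 3, 5).

|D(w)|=7, |Ess(w)|=4:

[(1, 3, 0), (3, 1, 0), (3, 3, 1), (3, 5, 2)]


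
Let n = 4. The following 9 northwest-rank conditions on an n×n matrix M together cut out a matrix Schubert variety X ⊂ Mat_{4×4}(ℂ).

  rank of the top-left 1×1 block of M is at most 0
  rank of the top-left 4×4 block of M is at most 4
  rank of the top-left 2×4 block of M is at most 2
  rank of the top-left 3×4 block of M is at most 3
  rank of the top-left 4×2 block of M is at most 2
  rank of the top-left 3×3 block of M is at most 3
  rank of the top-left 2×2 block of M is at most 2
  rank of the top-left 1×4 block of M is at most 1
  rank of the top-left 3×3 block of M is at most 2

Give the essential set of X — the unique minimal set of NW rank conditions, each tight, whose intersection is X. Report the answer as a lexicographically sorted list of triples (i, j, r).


Rank table r_w(4×4) implied by the 9 constraints:

  i=1: 0, 1, 1, 1
  i=2: 1, 2, 2, 2
  i=3: 1, 2, 2, 3
  i=4: 1, 2, 3, 4

hence w(1..4) = (2, 1, 4, 3).

D(w) has 2 cells with 2 SE-corners; essential set:

[(1, 1, 0), (3, 3, 2)]


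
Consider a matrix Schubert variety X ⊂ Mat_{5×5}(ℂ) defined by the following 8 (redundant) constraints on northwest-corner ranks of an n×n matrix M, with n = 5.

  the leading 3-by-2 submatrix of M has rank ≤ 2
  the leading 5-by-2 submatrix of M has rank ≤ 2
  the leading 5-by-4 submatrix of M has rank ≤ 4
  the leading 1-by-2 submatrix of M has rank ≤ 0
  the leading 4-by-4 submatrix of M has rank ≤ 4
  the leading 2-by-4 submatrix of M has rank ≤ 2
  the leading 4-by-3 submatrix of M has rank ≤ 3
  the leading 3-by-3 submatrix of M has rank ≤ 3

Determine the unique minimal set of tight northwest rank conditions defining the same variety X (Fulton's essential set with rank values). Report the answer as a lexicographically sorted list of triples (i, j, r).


Propagating the 8 rank bounds to every northwest block:

  0  0  1  1  1
  1  1  2  2  2
  1  2  3  3  3
  1  2  3  4  4
  1  2  3  4  5

the unique w with this rank table is (3, 1, 2, 4, 5).

Rothe diagram D(w) (2 cells), 1 SE-corner (essential condition):

[(1, 2, 0)]


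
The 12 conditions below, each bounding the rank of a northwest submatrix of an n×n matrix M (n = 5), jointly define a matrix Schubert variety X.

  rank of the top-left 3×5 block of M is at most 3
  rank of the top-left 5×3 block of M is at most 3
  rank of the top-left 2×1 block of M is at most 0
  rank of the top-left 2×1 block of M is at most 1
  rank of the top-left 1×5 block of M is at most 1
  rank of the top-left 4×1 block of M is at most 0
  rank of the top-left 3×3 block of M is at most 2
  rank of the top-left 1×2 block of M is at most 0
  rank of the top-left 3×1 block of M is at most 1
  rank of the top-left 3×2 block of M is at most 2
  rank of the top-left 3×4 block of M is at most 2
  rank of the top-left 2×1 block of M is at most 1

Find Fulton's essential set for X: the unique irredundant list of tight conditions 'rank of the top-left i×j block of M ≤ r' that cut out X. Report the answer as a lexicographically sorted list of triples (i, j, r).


Computing R[i][j] = min implied NW-rank bound (n=5, 12 conditions):

  0, 0, 1, 1, 1
  0, 1, 2, 2, 2
  0, 1, 2, 2, 3
  0, 1, 2, 3, 4
  1, 2, 3, 4, 5

reading off 1-entries of Δ²R: w = (3, 2, 5, 4, 1).

3 SE-corners of the 6-cell Rothe diagram give Ess(w):

[(1, 2, 0), (3, 4, 2), (4, 1, 0)]


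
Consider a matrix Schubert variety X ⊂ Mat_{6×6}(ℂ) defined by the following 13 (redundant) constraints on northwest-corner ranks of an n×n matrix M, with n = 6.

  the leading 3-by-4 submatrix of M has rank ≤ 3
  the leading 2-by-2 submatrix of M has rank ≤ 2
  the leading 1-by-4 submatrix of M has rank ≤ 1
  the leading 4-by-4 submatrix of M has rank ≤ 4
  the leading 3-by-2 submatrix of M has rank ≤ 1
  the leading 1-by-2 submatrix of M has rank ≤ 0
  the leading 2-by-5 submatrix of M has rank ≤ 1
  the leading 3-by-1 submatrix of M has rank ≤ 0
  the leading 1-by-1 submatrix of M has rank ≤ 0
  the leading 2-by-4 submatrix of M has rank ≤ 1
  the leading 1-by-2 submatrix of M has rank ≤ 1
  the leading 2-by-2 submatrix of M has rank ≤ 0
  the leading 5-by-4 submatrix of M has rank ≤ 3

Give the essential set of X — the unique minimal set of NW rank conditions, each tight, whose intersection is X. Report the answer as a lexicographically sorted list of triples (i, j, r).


Computing R[i][j] = min implied NW-rank bound (n=6, 13 conditions):

  i=1: 0 0 1 1 1 1
  i=2: 0 0 1 1 1 2
  i=3: 0 1 2 2 2 3
  i=4: 1 2 3 3 3 4
  i=5: 1 2 3 3 4 5
  i=6: 1 2 3 4 5 6

the unique w with this rank table is (3, 6, 2, 1, 5, 4).

ℓ(w)=8; the 4 essential cells (i,j,r):

[(2, 2, 0), (2, 5, 1), (3, 1, 0), (5, 4, 3)]


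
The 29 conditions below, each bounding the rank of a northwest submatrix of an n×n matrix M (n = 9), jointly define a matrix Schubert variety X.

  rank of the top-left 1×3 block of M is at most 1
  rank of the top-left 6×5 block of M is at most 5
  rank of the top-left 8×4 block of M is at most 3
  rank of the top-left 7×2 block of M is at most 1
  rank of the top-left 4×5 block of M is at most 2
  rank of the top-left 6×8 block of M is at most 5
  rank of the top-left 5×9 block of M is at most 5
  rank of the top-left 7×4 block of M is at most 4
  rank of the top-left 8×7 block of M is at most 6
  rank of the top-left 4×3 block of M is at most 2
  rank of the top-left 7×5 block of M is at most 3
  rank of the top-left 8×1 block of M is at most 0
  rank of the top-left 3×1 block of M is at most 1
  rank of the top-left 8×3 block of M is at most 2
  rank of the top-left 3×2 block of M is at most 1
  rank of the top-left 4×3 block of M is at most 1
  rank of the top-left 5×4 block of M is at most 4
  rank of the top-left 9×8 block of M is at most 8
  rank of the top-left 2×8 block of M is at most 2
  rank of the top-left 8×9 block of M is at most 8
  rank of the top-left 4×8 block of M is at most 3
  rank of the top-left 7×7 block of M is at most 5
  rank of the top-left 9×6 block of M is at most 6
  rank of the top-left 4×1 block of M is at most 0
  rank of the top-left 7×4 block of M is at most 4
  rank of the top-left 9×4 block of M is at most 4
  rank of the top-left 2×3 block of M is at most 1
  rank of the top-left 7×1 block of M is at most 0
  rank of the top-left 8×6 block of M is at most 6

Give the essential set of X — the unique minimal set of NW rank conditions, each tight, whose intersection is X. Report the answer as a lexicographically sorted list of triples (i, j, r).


Rank table r_w(9×9) implied by the 29 constraints:

  i=1: 0  1  1  1  1  1  1  1  1
  i=2: 0  1  1  2  2  2  2  2  2
  i=3: 0  1  1  2  2  3  3  3  3
  i=4: 0  1  1  2  2  3  3  3  4
  i=5: 0  1  2  3  3  4  4  4  5
  i=6: 0  1  2  3  3  4  5  5  6
  i=7: 0  1  2  3  3  4  5  6  7
  i=8: 0  1  2  3  4  5  6  7  8
  i=9: 1  2  3  4  5  6  7  8  9

reading off 1-entries of Δ²R: w = (2, 4, 6, 9, 3, 7, 8, 5, 1).

5 SE-corners of the 17-cell Rothe diagram give Ess(w):

[(4, 3, 1), (4, 5, 2), (4, 8, 3), (7, 5, 3), (8, 1, 0)]


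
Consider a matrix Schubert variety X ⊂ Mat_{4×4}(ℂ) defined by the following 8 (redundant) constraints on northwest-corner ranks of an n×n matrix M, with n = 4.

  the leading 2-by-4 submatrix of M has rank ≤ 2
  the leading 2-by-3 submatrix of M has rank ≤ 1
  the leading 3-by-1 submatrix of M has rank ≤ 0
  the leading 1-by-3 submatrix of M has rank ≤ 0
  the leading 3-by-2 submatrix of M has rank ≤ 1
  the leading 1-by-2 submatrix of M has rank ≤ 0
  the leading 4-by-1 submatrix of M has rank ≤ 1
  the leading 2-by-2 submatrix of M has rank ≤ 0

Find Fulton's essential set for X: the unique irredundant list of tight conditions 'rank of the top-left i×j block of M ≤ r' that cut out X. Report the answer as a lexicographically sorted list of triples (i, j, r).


Recovering R(i,j) via the rank-extension bound from the 8 conditions:

  i=1: 0 0 0 1
  i=2: 0 0 1 2
  i=3: 0 1 2 3
  i=4: 1 2 3 4

the unique w with this rank table is (4, 3, 2, 1).

|D(w)|=6, |Ess(w)|=3:

[(1, 3, 0), (2, 2, 0), (3, 1, 0)]


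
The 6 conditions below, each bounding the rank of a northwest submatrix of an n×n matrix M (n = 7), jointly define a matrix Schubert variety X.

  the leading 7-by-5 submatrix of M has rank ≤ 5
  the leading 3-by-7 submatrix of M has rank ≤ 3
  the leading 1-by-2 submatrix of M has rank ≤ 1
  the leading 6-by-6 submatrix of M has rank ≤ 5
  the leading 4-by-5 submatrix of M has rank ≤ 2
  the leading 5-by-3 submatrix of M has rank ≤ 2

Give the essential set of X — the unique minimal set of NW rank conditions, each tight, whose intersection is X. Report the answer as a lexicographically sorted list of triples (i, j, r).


The tightest implied rank at each (i,j), from the 6 conditions:

  1 | 1 | 1 | 1 | 1 | 1 | 1
  1 | 2 | 2 | 2 | 2 | 2 | 2
  1 | 2 | 2 | 2 | 2 | 3 | 3
  1 | 2 | 2 | 2 | 2 | 3 | 4
  1 | 2 | 2 | 3 | 3 | 4 | 5
  1 | 2 | 3 | 4 | 4 | 5 | 6
  1 | 2 | 3 | 4 | 5 | 6 | 7

giving w = (1, 2, 6, 7, 4, 3, 5) via Δ²R.

Fulton essential set (2 of the 7 Rothe cells):

[(4, 5, 2), (5, 3, 2)]


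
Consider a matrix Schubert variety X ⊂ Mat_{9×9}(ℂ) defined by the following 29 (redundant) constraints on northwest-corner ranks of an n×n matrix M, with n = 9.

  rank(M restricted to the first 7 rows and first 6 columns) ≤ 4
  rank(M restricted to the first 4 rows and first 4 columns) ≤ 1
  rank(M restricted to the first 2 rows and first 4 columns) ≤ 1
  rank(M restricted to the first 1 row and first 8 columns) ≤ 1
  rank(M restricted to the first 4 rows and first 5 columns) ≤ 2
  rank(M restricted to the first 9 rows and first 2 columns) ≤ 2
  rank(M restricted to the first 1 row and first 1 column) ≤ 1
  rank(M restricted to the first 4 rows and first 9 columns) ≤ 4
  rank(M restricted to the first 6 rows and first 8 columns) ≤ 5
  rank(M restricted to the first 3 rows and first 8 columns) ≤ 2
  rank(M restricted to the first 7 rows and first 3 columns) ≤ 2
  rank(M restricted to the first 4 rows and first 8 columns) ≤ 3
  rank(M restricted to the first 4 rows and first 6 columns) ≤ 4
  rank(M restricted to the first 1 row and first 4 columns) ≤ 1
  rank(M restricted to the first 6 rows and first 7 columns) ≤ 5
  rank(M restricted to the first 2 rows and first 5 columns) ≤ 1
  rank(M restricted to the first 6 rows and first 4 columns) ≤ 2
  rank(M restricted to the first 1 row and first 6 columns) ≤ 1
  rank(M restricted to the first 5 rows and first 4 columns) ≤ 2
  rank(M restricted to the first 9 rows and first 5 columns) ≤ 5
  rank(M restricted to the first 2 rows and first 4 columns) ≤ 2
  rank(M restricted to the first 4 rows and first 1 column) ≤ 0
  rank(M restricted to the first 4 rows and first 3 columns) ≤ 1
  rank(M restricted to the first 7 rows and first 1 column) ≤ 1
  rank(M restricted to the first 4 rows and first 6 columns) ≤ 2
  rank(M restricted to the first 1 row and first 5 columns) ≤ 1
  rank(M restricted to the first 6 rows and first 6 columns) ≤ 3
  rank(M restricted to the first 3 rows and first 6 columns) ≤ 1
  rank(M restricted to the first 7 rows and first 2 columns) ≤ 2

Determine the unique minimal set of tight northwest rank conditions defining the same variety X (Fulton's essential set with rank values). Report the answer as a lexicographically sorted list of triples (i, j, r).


Computing R[i][j] = min implied NW-rank bound (n=9, 29 conditions):

  0 1 1 1 1 1 1 1 1
  0 1 1 1 1 1 2 2 2
  0 1 1 1 1 1 2 2 3
  0 1 1 1 2 2 3 3 4
  1 2 2 2 3 3 4 4 5
  1 2 2 2 3 3 4 5 6
  1 2 2 3 4 4 5 6 7
  1 2 3 4 5 5 6 7 8
  1 2 3 4 5 6 7 8 9

reading off 1-entries of Δ²R: w = (2, 7, 9, 5, 1, 8, 4, 3, 6).

D(w) has 19 cells with 7 SE-corners; essential set:

[(3, 6, 1), (3, 8, 2), (4, 1, 0), (4, 4, 1), (6, 4, 2), (6, 6, 3), (7, 3, 2)]


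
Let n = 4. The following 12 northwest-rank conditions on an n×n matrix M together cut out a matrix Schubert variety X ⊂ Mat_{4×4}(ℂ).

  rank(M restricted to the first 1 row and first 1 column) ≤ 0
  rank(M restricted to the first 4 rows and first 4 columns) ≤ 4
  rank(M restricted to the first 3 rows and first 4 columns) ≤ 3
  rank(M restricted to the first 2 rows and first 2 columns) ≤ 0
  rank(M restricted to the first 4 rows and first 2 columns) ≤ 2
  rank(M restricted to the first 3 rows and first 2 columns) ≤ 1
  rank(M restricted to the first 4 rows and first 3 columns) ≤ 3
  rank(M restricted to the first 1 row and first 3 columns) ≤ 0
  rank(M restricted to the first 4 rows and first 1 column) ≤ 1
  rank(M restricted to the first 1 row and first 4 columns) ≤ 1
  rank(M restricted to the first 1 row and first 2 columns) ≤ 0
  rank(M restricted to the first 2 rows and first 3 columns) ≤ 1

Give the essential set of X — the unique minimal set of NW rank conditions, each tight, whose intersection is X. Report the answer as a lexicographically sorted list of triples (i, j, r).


The tightest implied rank at each (i,j), from the 12 conditions:

  0 | 0 | 0 | 1
  0 | 0 | 1 | 2
  1 | 1 | 2 | 3
  1 | 2 | 3 | 4

the unique w with this rank table is (4, 3, 1, 2).

2 SE-corners of the 5-cell Rothe diagram give Ess(w):

[(1, 3, 0), (2, 2, 0)]


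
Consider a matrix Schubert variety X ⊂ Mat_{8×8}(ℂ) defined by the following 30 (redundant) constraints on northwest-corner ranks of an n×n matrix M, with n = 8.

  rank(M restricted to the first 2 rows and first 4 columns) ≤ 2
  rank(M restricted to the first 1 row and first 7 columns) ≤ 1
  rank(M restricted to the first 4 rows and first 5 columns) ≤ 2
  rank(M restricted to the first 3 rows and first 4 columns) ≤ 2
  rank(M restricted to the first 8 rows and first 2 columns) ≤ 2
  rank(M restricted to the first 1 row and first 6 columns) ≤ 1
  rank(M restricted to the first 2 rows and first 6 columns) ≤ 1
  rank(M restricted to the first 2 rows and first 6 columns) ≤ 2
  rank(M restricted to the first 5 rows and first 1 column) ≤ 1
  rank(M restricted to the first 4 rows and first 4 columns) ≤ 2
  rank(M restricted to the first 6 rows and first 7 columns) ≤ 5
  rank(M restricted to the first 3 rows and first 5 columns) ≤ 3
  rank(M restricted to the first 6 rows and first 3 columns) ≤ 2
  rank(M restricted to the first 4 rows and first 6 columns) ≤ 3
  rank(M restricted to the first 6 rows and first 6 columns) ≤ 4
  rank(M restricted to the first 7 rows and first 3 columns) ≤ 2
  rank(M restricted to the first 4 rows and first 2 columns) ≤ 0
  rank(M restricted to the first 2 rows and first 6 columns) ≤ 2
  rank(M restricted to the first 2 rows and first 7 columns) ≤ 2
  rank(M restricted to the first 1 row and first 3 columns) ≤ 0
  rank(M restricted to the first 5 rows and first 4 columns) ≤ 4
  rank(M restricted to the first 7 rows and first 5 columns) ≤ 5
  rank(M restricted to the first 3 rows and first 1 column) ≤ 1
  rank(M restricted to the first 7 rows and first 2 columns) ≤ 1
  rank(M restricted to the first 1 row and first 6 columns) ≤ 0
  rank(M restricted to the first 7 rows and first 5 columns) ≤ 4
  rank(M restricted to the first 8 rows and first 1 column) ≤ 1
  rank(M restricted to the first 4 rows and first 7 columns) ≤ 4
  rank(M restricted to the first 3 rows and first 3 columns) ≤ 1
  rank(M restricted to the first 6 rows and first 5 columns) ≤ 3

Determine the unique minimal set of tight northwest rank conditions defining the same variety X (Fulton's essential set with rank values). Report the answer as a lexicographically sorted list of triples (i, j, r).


Recovering R(i,j) via the rank-extension bound from the 30 conditions:

  i=1: 0, 0, 0, 0, 0, 0, 1, 1
  i=2: 0, 0, 1, 1, 1, 1, 2, 2
  i=3: 0, 0, 1, 2, 2, 2, 3, 3
  i=4: 0, 0, 1, 2, 2, 3, 4, 4
  i=5: 1, 1, 2, 3, 3, 4, 5, 5
  i=6: 1, 1, 2, 3, 3, 4, 5, 6
  i=7: 1, 1, 2, 3, 4, 5, 6, 7
  i=8: 1, 2, 3, 4, 5, 6, 7, 8

giving w = (7, 3, 4, 6, 1, 8, 5, 2) via Δ²R.

ℓ(w)=16; the 5 essential cells (i,j,r):

[(1, 6, 0), (4, 2, 0), (4, 5, 2), (6, 5, 3), (7, 2, 1)]


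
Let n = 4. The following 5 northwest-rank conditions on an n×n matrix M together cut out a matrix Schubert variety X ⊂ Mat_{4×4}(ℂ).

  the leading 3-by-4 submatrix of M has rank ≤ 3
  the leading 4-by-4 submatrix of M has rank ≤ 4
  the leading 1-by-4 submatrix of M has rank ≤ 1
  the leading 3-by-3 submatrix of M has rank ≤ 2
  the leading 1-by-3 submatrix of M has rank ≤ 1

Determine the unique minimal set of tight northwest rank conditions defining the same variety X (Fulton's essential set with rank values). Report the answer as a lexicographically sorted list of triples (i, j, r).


Computing R[i][j] = min implied NW-rank bound (n=4, 5 conditions):

  1, 1, 1, 1
  1, 2, 2, 2
  1, 2, 2, 3
  1, 2, 3, 4

the unique w with this rank table is (1, 2, 4, 3).

Fulton essential set (the sole Rothe cell):

[(3, 3, 2)]


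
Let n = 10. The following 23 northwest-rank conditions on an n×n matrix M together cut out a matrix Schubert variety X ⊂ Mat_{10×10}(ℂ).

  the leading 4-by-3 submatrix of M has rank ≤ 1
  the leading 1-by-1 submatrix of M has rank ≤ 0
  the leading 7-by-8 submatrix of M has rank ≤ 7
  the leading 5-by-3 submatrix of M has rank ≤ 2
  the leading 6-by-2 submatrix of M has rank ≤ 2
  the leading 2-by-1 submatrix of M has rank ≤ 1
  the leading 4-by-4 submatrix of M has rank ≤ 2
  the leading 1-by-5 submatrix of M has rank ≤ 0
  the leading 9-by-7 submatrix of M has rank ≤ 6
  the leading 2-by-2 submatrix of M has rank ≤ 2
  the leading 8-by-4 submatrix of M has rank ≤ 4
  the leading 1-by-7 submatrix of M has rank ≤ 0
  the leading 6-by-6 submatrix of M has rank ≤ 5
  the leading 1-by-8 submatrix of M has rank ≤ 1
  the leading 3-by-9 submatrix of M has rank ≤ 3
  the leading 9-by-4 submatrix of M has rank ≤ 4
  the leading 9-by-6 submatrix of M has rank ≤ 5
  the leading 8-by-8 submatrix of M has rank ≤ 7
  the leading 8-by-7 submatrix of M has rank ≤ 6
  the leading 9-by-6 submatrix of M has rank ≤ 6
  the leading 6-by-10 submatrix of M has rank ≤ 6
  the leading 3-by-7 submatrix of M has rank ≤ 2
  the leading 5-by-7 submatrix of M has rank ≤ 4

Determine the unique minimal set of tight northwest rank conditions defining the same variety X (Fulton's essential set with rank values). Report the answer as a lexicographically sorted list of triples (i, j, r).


Reconstructing r_w from the 23 given conditions:

  R[1]: 0, 0, 0, 0, 0, 0, 0, 1, 1, 1
  R[2]: 1, 1, 1, 1, 1, 1, 1, 2, 2, 2
  R[3]: 1, 1, 1, 2, 2, 2, 2, 3, 3, 3
  R[4]: 1, 1, 1, 2, 3, 3, 3, 4, 4, 4
  R[5]: 1, 2, 2, 3, 4, 4, 4, 5, 5, 5
  R[6]: 1, 2, 3, 4, 5, 5, 5, 6, 6, 6
  R[7]: 1, 2, 3, 4, 5, 5, 6, 7, 7, 7
  R[8]: 1, 2, 3, 4, 5, 5, 6, 7, 8, 8
  R[9]: 1, 2, 3, 4, 5, 5, 6, 7, 8, 9
  R[10]: 1, 2, 3, 4, 5, 6, 7, 8, 9, 10

hence w(1..10) = (8, 1, 4, 5, 2, 3, 7, 9, 10, 6).

D(w) has 14 cells with 3 SE-corners; essential set:

[(1, 7, 0), (4, 3, 1), (9, 6, 5)]


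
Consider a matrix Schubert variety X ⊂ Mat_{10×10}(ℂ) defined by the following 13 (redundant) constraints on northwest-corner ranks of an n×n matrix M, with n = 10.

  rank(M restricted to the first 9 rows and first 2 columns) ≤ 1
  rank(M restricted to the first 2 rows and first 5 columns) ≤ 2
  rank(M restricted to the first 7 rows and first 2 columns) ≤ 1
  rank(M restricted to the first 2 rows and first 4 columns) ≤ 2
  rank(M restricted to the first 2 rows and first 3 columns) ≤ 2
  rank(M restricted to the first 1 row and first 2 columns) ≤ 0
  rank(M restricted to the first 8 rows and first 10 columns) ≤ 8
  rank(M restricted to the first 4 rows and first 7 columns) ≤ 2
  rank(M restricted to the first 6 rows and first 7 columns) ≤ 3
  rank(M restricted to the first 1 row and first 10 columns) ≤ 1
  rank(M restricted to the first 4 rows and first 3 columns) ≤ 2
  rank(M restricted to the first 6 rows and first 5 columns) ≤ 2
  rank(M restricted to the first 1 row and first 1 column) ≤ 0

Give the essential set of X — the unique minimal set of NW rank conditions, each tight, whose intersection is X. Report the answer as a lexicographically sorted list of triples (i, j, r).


Reconstructing r_w from the 13 given conditions:

  i=1: 0  0  1  1  1  1  1  1  1  1
  i=2: 1  1  2  2  2  2  2  2  2  2
  i=3: 1  1  2  2  2  2  2  3  3  3
  i=4: 1  1  2  2  2  2  2  3  4  4
  i=5: 1  1  2  2  2  3  3  4  5  5
  i=6: 1  1  2  2  2  3  3  4  5  6
  i=7: 1  1  2  3  3  4  4  5  6  7
  i=8: 1  1  2  3  4  5  5  6  7  8
  i=9: 1  1  2  3  4  5  6  7  8  9
  i=10: 1  2  3  4  5  6  7  8  9  10

reading off 1-entries of Δ²R: w = (3, 1, 8, 9, 6, 10, 4, 5, 7, 2).

D(w) has 22 cells with 5 SE-corners; essential set:

[(1, 2, 0), (4, 7, 2), (6, 5, 2), (6, 7, 3), (9, 2, 1)]


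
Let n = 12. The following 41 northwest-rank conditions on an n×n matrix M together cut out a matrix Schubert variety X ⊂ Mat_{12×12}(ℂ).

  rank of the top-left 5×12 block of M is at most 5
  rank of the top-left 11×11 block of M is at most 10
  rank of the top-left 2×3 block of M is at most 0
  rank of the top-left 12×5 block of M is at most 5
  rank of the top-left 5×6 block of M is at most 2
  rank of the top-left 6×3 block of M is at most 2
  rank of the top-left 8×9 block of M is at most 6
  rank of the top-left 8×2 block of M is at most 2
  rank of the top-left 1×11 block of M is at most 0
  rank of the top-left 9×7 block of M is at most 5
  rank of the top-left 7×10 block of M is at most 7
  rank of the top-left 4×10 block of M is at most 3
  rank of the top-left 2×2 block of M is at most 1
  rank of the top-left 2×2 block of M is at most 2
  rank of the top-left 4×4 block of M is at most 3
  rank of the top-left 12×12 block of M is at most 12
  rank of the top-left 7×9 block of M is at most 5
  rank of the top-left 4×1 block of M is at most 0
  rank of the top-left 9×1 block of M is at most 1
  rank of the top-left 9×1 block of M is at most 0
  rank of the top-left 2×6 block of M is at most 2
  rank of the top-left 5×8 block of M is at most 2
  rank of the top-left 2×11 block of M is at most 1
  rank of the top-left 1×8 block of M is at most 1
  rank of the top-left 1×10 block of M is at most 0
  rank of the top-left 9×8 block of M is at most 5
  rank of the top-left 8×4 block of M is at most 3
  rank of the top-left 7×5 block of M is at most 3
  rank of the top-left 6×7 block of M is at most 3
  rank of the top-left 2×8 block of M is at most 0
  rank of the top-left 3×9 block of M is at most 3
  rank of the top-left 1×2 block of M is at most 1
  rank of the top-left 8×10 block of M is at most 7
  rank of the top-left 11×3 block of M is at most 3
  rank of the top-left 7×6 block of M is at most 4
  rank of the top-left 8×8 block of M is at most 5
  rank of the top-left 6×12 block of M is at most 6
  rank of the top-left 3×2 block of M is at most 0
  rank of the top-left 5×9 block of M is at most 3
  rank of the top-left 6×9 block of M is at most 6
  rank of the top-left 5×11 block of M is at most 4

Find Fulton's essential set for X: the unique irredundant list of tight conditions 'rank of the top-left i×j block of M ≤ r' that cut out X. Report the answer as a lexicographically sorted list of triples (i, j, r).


Recovering R(i,j) via the rank-extension bound from the 41 conditions:

  0 | 0 | 0 | 0 | 0 | 0 | 0 | 0 | 0 | 0 | 0 | 1
  0 | 0 | 0 | 0 | 0 | 0 | 0 | 0 | 1 | 1 | 1 | 2
  0 | 0 | 1 | 1 | 1 | 1 | 1 | 1 | 2 | 2 | 2 | 3
  0 | 1 | 2 | 2 | 2 | 2 | 2 | 2 | 3 | 3 | 3 | 4
  0 | 1 | 2 | 2 | 2 | 2 | 2 | 2 | 3 | 4 | 4 | 5
  0 | 1 | 2 | 3 | 3 | 3 | 3 | 3 | 4 | 5 | 5 | 6
  0 | 1 | 2 | 3 | 3 | 4 | 4 | 4 | 5 | 6 | 6 | 7
  0 | 1 | 2 | 3 | 4 | 5 | 5 | 5 | 6 | 7 | 7 | 8
  0 | 1 | 2 | 3 | 4 | 5 | 5 | 5 | 6 | 7 | 8 | 9
  1 | 2 | 3 | 4 | 5 | 6 | 6 | 6 | 7 | 8 | 9 | 10
  1 | 2 | 3 | 4 | 5 | 6 | 7 | 7 | 8 | 9 | 10 | 11
  1 | 2 | 3 | 4 | 5 | 6 | 7 | 8 | 9 | 10 | 11 | 12

hence w(1..12) = (12, 9, 3, 2, 10, 4, 6, 5, 11, 1, 7, 8).

|D(w)|=35, |Ess(w)|=7:

[(1, 11, 0), (2, 8, 0), (3, 2, 0), (5, 8, 2), (7, 5, 3), (9, 1, 0), (9, 8, 5)]


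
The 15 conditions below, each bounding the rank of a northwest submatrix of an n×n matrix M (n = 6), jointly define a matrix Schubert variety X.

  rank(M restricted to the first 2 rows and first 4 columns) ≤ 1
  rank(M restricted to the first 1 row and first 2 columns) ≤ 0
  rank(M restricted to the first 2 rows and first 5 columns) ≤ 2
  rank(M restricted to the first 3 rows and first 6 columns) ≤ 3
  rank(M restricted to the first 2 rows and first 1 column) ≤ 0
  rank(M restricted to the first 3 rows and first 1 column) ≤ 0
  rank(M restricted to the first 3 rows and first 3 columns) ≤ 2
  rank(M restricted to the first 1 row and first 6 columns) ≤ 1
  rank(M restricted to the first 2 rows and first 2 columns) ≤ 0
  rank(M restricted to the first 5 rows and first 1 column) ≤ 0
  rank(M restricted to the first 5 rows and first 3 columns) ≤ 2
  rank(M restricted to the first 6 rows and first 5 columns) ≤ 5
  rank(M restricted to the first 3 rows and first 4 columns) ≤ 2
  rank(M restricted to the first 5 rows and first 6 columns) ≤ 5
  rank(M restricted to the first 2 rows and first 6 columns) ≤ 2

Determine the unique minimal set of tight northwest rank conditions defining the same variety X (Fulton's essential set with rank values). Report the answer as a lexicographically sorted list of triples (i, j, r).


Recovering R(i,j) via the rank-extension bound from the 15 conditions:

  i=1: 0 0 1 1 1 1
  i=2: 0 0 1 1 2 2
  i=3: 0 1 2 2 3 3
  i=4: 0 1 2 3 4 4
  i=5: 0 1 2 3 4 5
  i=6: 1 2 3 4 5 6

second differences of R give the permutation w = (3, 5, 2, 4, 6, 1).

D(w) has 8 cells with 3 SE-corners; essential set:

[(2, 2, 0), (2, 4, 1), (5, 1, 0)]


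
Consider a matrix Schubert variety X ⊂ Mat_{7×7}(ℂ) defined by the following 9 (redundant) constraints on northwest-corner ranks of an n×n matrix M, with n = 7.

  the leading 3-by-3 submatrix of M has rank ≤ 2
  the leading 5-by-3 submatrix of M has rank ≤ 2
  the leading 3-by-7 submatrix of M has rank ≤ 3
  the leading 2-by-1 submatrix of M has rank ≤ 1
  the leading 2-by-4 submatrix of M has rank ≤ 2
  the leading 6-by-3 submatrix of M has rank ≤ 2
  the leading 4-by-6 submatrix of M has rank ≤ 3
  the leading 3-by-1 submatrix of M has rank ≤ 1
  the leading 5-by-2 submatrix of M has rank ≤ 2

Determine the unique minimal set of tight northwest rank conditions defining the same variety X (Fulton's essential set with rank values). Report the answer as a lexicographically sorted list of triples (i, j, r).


Reconstructing r_w from the 9 given conditions:

  row 1: 1 1 1 1 1 1 1
  row 2: 1 2 2 2 2 2 2
  row 3: 1 2 2 3 3 3 3
  row 4: 1 2 2 3 3 3 4
  row 5: 1 2 2 3 4 4 5
  row 6: 1 2 2 3 4 5 6
  row 7: 1 2 3 4 5 6 7

second differences of R give the permutation w = (1, 2, 4, 7, 5, 6, 3).

ℓ(w)=6; the 2 essential cells (i,j,r):

[(4, 6, 3), (6, 3, 2)]


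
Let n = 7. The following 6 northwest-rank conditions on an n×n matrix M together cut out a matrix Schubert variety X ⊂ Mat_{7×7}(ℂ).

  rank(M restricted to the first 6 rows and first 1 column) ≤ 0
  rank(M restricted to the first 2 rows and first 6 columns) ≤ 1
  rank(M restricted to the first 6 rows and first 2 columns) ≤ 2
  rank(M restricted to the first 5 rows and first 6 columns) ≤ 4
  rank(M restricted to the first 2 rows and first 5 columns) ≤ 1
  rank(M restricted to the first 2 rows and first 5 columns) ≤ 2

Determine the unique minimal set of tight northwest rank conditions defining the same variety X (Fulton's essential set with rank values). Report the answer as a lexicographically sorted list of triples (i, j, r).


Computing R[i][j] = min implied NW-rank bound (n=7, 6 conditions):

  R[1]: 0, 1, 1, 1, 1, 1, 1
  R[2]: 0, 1, 1, 1, 1, 1, 2
  R[3]: 0, 1, 2, 2, 2, 2, 3
  R[4]: 0, 1, 2, 3, 3, 3, 4
  R[5]: 0, 1, 2, 3, 4, 4, 5
  R[6]: 0, 1, 2, 3, 4, 5, 6
  R[7]: 1, 2, 3, 4, 5, 6, 7

hence w(1..7) = (2, 7, 3, 4, 5, 6, 1).

ℓ(w)=10; the 2 essential cells (i,j,r):

[(2, 6, 1), (6, 1, 0)]


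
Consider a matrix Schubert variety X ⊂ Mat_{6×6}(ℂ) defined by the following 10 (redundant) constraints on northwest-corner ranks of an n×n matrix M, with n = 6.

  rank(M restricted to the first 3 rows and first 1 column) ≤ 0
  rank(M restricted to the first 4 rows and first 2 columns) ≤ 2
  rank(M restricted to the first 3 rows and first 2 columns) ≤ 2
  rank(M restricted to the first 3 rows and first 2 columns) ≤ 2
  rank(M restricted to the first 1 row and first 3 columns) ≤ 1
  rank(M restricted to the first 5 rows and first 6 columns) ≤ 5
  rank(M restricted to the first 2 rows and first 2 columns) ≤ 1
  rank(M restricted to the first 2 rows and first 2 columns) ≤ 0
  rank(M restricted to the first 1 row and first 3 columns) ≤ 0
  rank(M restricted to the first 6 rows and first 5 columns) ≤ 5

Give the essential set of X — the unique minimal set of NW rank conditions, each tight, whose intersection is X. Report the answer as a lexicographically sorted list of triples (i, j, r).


Rank table r_w(6×6) implied by the 10 constraints:

  0  0  0  1  1  1
  0  0  1  2  2  2
  0  1  2  3  3  3
  1  2  3  4  4  4
  1  2  3  4  5  5
  1  2  3  4  5  6

so w = (4, 3, 2, 1, 5, 6).

ℓ(w)=6; the 3 essential cells (i,j,r):

[(1, 3, 0), (2, 2, 0), (3, 1, 0)]


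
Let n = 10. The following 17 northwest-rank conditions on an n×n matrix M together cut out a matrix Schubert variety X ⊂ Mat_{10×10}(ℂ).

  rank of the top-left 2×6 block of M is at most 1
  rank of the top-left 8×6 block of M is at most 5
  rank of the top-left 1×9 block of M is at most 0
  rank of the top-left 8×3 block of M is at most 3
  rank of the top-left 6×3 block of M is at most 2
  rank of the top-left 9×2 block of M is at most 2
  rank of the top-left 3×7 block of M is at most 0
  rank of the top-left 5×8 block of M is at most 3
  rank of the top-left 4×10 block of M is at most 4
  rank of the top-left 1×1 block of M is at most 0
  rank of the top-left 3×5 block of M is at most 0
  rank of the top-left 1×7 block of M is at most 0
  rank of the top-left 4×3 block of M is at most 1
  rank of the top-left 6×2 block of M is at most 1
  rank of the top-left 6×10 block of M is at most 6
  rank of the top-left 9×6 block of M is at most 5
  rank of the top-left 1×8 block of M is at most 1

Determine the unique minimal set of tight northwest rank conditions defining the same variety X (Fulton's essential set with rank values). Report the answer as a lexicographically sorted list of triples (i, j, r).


The tightest implied rank at each (i,j), from the 17 conditions:

  0 0 0 0 0 0 0 0 0 1
  0 0 0 0 0 0 0 1 1 2
  0 0 0 0 0 0 0 1 2 3
  1 1 1 1 1 1 1 2 3 4
  1 1 2 2 2 2 2 3 4 5
  1 1 2 3 3 3 3 4 5 6
  1 2 3 4 4 4 4 5 6 7
  1 2 3 4 5 5 5 6 7 8
  1 2 3 4 5 5 6 7 8 9
  1 2 3 4 5 6 7 8 9 10

giving w = (10, 8, 9, 1, 3, 4, 2, 5, 7, 6) via Δ²R.

ℓ(w)=26; the 4 essential cells (i,j,r):

[(1, 9, 0), (3, 7, 0), (6, 2, 1), (9, 6, 5)]


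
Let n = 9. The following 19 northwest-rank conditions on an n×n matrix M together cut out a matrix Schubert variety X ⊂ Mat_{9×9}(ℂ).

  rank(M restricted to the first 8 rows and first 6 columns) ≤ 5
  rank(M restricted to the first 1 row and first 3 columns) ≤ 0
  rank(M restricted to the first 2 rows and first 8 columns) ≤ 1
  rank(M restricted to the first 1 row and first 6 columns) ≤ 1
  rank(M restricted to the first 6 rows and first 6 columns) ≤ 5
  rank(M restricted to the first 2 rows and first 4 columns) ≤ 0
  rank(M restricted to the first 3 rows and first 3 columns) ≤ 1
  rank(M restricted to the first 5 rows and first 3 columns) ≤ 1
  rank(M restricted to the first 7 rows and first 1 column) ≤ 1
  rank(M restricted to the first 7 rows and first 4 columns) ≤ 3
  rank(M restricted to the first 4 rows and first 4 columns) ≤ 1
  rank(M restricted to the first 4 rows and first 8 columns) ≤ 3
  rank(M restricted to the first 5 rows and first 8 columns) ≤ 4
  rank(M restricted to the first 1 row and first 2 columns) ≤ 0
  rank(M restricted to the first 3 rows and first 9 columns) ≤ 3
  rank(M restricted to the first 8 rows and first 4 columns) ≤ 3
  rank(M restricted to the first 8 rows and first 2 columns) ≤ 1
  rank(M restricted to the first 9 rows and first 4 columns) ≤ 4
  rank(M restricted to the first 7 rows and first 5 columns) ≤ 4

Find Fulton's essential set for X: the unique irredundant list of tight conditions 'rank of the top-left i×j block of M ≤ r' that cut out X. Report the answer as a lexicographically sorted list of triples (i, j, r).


The tightest implied rank at each (i,j), from the 19 conditions:

  R[1]: 0  0  0  0  1  1  1  1  1
  R[2]: 0  0  0  0  1  1  1  1  2
  R[3]: 1  1  1  1  2  2  2  2  3
  R[4]: 1  1  1  1  2  3  3  3  4
  R[5]: 1  1  1  2  3  4  4  4  5
  R[6]: 1  1  2  3  4  5  5  5  6
  R[7]: 1  1  2  3  4  5  6  6  7
  R[8]: 1  1  2  3  4  5  6  7  8
  R[9]: 1  2  3  4  5  6  7  8  9

so w = (5, 9, 1, 6, 4, 3, 7, 8, 2).

Fulton essential set (5 of the 19 Rothe cells):

[(2, 4, 0), (2, 8, 1), (4, 4, 1), (5, 3, 1), (8, 2, 1)]


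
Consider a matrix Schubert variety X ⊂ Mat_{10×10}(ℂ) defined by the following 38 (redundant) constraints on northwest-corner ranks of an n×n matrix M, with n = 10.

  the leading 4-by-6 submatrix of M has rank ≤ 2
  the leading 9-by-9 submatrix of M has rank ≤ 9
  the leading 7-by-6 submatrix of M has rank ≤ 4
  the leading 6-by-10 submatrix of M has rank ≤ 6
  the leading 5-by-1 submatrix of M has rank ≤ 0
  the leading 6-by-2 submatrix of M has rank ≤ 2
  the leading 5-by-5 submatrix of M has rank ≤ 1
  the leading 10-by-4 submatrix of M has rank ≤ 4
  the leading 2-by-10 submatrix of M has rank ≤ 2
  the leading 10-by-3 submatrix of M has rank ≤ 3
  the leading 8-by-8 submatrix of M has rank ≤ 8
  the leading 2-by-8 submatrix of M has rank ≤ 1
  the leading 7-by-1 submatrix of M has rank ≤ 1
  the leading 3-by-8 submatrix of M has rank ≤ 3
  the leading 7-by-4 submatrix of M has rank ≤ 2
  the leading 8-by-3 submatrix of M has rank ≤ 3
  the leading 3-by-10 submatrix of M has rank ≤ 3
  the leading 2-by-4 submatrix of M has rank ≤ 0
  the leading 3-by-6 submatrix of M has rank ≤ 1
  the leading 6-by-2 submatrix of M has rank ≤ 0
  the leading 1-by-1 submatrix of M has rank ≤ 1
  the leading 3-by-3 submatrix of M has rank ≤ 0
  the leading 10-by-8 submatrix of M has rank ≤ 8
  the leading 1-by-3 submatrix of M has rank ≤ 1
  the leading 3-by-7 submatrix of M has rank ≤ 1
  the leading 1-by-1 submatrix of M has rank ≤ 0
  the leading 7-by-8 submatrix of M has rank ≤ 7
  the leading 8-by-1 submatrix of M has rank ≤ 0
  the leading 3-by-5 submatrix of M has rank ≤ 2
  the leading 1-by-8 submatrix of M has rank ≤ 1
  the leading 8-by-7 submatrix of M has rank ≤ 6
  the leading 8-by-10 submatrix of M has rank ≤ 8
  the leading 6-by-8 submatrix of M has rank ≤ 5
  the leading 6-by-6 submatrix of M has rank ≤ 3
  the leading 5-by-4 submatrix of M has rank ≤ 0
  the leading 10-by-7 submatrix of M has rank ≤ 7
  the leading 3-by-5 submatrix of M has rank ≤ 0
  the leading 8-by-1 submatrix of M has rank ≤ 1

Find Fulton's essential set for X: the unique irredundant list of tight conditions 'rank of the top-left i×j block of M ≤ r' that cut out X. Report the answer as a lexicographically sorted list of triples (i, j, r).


The tightest implied rank at each (i,j), from the 38 conditions:

  R[1]: 0 0 0 0 0 1 1 1 1 1
  R[2]: 0 0 0 0 0 1 1 1 2 2
  R[3]: 0 0 0 0 0 1 1 2 3 3
  R[4]: 0 0 0 0 1 2 2 3 4 4
  R[5]: 0 0 0 0 1 2 3 4 5 5
  R[6]: 0 0 1 1 2 3 4 5 6 6
  R[7]: 0 1 2 2 3 4 5 6 7 7
  R[8]: 0 1 2 3 4 5 6 7 8 8
  R[9]: 1 2 3 4 5 6 7 8 9 9
  R[10]: 1 2 3 4 5 6 7 8 9 10

hence w(1..10) = (6, 9, 8, 5, 7, 3, 2, 4, 1, 10).

Rothe diagram D(w) (30 cells), 6 SE-corners (essential conditions):

[(2, 8, 1), (3, 5, 0), (3, 7, 1), (5, 4, 0), (6, 2, 0), (8, 1, 0)]


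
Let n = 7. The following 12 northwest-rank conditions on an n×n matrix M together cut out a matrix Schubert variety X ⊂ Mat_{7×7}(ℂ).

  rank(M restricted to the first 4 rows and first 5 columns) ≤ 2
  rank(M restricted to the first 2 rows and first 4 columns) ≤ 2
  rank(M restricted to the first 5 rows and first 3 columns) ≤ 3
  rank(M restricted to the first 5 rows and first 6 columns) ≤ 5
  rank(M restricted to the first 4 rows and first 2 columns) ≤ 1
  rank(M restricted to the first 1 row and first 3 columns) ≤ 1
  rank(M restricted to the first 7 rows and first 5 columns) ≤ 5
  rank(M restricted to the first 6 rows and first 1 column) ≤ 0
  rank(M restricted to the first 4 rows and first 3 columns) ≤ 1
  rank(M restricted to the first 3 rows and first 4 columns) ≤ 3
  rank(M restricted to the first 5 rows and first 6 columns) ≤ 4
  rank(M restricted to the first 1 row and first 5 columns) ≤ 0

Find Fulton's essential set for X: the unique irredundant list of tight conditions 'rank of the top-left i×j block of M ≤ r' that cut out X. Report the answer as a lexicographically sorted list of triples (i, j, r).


Recovering R(i,j) via the rank-extension bound from the 12 conditions:

  R[1]: 0 | 0 | 0 | 0 | 0 | 1 | 1
  R[2]: 0 | 1 | 1 | 1 | 1 | 2 | 2
  R[3]: 0 | 1 | 1 | 2 | 2 | 3 | 3
  R[4]: 0 | 1 | 1 | 2 | 2 | 3 | 4
  R[5]: 0 | 1 | 2 | 3 | 3 | 4 | 5
  R[6]: 0 | 1 | 2 | 3 | 4 | 5 | 6
  R[7]: 1 | 2 | 3 | 4 | 5 | 6 | 7

hence w(1..7) = (6, 2, 4, 7, 3, 5, 1).

ℓ(w)=13; the 4 essential cells (i,j,r):

[(1, 5, 0), (4, 3, 1), (4, 5, 2), (6, 1, 0)]
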